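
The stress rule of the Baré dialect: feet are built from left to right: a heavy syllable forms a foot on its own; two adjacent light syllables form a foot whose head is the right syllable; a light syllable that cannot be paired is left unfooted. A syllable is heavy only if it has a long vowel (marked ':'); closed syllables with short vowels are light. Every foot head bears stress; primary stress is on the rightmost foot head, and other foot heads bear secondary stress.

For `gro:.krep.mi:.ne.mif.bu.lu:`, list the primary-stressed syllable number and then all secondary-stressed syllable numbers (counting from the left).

Weights: 1 gro: H, 2 krep L, 3 mi: H, 4 ne L, 5 mif L, 6 bu L, 7 lu: H.
Parse left to right (heavy = foot alone; LL = one foot; stranded L unfooted): (ˈgro:) krep (ˈmi:) (ne.ˈmif) bu (ˈlu:).
Foot heads: 1, 3, 5, 7.
Primary stress on the rightmost head = syllable 7.
Secondary stress on 1, 3, 5: ˌgro:.krep.ˌmi:.ne.ˌmif.bu.ˈlu:.

primary 7, secondary 1, 3, 5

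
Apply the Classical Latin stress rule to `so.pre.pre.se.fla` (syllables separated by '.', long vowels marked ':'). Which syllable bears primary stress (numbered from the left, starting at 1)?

Classical Latin: stress the penult if heavy (long vowel or closed), else the antepenult.
Weights: 3 pre L, 4 se L, 5 fla L.
The penult (syllable 4, se) is light, so stress falls on the antepenult (syllable 3, pre).
Stress on syllable 3: so.pre.ˈpre.se.fla.

3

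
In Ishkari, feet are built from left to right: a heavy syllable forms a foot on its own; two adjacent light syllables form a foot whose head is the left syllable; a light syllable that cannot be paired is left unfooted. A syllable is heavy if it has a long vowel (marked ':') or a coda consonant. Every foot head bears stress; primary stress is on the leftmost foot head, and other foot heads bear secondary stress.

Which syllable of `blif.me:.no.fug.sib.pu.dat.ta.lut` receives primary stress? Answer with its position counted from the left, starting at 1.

1

Weights: 1 blif H, 2 me: H, 3 no L, 4 fug H, 5 sib H, 6 pu L, 7 dat H, 8 ta L, 9 lut H.
Parse left to right (heavy = foot alone; LL = one foot; stranded L unfooted): (ˈblif) (ˈme:) no (ˈfug) (ˈsib) pu (ˈdat) ta (ˈlut).
Foot heads: 1, 2, 4, 5, 7, 9.
Primary stress on the leftmost head = syllable 1.
Primary stress: syllable 1 → ˈblif.me:.no.fug.sib.pu.dat.ta.lut.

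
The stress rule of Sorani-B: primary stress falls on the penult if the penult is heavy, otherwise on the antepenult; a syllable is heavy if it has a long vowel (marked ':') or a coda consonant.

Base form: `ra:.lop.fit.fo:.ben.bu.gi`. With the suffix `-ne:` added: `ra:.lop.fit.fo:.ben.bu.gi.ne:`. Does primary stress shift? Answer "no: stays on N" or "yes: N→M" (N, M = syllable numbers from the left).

Base `ra:.lop.fit.fo:.ben.bu.gi` (7 syllables):
  Weights: 5 ben H, 6 bu L, 7 gi L.
  The penult (syllable 6, bu) is light, so stress falls on the antepenult (syllable 5, ben).
  → primary stress on syllable 5.
Suffixed `ra:.lop.fit.fo:.ben.bu.gi.ne:` (8 syllables):
  Weights: 6 bu L, 7 gi L, 8 ne: H.
  The penult (syllable 7, gi) is light, so stress falls on the antepenult (syllable 6, bu).
  → primary stress on syllable 6.

yes: 5→6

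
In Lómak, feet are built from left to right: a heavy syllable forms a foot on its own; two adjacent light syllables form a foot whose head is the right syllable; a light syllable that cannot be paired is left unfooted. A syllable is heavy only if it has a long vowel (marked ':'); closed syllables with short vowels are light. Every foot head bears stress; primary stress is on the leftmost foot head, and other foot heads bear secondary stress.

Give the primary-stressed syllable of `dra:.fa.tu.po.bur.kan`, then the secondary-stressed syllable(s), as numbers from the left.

primary 1, secondary 3, 5

Weights: 1 dra: H, 2 fa L, 3 tu L, 4 po L, 5 bur L, 6 kan L.
Parse left to right (heavy = foot alone; LL = one foot; stranded L unfooted): (ˈdra:) (fa.ˈtu) (po.ˈbur) kan.
Foot heads: 1, 3, 5.
Primary stress on the leftmost head = syllable 1.
Secondary stress on 3, 5: ˈdra:.fa.ˌtu.po.ˌbur.kan.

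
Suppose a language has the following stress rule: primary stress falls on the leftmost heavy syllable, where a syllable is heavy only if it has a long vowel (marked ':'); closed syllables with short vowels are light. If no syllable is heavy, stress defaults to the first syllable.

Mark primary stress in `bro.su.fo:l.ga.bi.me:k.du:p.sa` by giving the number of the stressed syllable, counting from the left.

Weights: 1 bro L, 2 su L, 3 fo:l H, 4 ga L, 5 bi L, 6 me:k H, 7 du:p H, 8 sa L.
Heavy syllables in the domain: 3, 6, 7. The leftmost is syllable 3 (fo:l).
Primary stress: syllable 3 → bro.su.ˈfo:l.ga.bi.me:k.du:p.sa.

3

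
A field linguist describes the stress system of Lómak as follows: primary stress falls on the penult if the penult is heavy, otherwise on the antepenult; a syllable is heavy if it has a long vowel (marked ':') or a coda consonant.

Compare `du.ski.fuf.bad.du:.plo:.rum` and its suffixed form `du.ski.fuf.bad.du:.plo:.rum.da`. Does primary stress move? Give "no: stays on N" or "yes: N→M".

yes: 6→7

Base `du.ski.fuf.bad.du:.plo:.rum` (7 syllables):
  Weights: 5 du: H, 6 plo: H, 7 rum H.
  The penult (syllable 6, plo:) is heavy, so it takes stress.
  → primary stress on syllable 6.
Suffixed `du.ski.fuf.bad.du:.plo:.rum.da` (8 syllables):
  Weights: 6 plo: H, 7 rum H, 8 da L.
  The penult (syllable 7, rum) is heavy, so it takes stress.
  → primary stress on syllable 7.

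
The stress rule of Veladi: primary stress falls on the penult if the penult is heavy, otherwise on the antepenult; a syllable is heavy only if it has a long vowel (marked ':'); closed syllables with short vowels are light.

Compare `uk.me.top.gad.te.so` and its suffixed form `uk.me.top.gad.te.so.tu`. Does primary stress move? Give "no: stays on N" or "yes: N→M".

Base `uk.me.top.gad.te.so` (6 syllables):
  Weights: 4 gad L, 5 te L, 6 so L.
  The penult (syllable 5, te) is light, so stress falls on the antepenult (syllable 4, gad).
  → primary stress on syllable 4.
Suffixed `uk.me.top.gad.te.so.tu` (7 syllables):
  Weights: 5 te L, 6 so L, 7 tu L.
  The penult (syllable 6, so) is light, so stress falls on the antepenult (syllable 5, te).
  → primary stress on syllable 5.

yes: 4→5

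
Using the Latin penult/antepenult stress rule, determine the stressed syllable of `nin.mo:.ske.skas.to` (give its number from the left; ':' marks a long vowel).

4

Classical Latin: stress the penult if heavy (long vowel or closed), else the antepenult.
Weights: 3 ske L, 4 skas H, 5 to L.
The penult (syllable 4, skas) is heavy, so it takes stress.
Stress on syllable 4: nin.mo:.ske.ˈskas.to.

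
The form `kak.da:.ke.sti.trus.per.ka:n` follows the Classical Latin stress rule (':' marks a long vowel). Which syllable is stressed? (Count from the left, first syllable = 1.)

6

Classical Latin: stress the penult if heavy (long vowel or closed), else the antepenult.
Weights: 5 trus H, 6 per H, 7 ka:n H.
The penult (syllable 6, per) is heavy, so it takes stress.
Stress on syllable 6: kak.da:.ke.sti.trus.ˈper.ka:n.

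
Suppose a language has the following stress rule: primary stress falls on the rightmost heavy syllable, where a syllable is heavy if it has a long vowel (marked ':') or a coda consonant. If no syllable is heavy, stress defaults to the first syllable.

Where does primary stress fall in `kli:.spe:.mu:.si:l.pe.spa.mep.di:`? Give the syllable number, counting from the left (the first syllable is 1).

Weights: 1 kli: H, 2 spe: H, 3 mu: H, 4 si:l H, 5 pe L, 6 spa L, 7 mep H, 8 di: H.
Heavy syllables in the domain: 1, 2, 3, 4, 7, 8. The rightmost is syllable 8 (di:).
Primary stress: syllable 8 → kli:.spe:.mu:.si:l.pe.spa.mep.ˈdi:.

8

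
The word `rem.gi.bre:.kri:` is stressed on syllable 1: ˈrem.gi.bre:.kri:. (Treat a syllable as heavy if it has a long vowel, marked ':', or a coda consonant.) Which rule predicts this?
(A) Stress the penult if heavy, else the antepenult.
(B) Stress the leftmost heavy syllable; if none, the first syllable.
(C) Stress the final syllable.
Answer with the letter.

Rule A → syllable 3 (observed: 1).
Rule B → syllable 1 ✓.
Rule C → syllable 4 (observed: 1).

B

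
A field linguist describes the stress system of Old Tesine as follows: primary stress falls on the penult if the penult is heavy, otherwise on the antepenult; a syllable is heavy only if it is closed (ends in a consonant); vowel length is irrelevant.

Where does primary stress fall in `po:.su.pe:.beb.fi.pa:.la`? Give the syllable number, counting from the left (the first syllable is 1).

5

Weights: 5 fi L, 6 pa: L, 7 la L.
The penult (syllable 6, pa:) is light, so stress falls on the antepenult (syllable 5, fi).
Primary stress: syllable 5 → po:.su.pe:.beb.ˈfi.pa:.la.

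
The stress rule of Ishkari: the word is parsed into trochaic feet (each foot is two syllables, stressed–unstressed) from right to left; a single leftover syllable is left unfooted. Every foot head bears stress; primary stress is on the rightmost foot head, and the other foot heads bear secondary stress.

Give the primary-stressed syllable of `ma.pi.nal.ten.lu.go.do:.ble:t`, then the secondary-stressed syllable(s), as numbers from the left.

primary 7, secondary 1, 3, 5

Parse right to left into trochaic (ˈσσ) feet: (ˈma.pi) (ˈnal.ten) (ˈlu.go) (ˈdo:.ble:t).
Foot heads (stressed positions): 1, 3, 5, 7.
End Rule Rightmost: primary stress on the rightmost head = syllable 7.
Secondary stress on 1, 3, 5: ˌma.pi.ˌnal.ten.ˌlu.go.ˈdo:.ble:t.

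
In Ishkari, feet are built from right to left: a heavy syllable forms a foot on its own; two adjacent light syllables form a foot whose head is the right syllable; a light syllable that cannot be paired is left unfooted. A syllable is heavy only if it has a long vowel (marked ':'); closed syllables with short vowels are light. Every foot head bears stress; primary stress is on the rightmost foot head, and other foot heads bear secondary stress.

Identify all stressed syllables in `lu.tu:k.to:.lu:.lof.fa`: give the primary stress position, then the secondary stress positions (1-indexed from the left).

primary 6, secondary 2, 3, 4

Weights: 1 lu L, 2 tu:k H, 3 to: H, 4 lu: H, 5 lof L, 6 fa L.
Parse right to left (heavy = foot alone; LL = one foot; stranded L unfooted): lu (ˈtu:k) (ˈto:) (ˈlu:) (lof.ˈfa).
Foot heads: 2, 3, 4, 6.
Primary stress on the rightmost head = syllable 6.
Secondary stress on 2, 3, 4: lu.ˌtu:k.ˌto:.ˌlu:.lof.ˈfa.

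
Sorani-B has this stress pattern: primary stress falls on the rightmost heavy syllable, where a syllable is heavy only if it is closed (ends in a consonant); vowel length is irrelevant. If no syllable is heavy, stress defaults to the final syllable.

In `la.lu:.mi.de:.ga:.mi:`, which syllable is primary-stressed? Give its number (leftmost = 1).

6

Weights: 1 la L, 2 lu: L, 3 mi L, 4 de: L, 5 ga: L, 6 mi: L.
No heavy syllable in the domain; default to the final syllable = syllable 6.
Primary stress: syllable 6 → la.lu:.mi.de:.ga:.ˈmi:.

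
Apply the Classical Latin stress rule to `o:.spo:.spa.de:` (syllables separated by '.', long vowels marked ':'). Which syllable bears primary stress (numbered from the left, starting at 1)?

Classical Latin: stress the penult if heavy (long vowel or closed), else the antepenult.
Weights: 2 spo: H, 3 spa L, 4 de: H.
The penult (syllable 3, spa) is light, so stress falls on the antepenult (syllable 2, spo:).
Stress on syllable 2: o:.ˈspo:.spa.de:.

2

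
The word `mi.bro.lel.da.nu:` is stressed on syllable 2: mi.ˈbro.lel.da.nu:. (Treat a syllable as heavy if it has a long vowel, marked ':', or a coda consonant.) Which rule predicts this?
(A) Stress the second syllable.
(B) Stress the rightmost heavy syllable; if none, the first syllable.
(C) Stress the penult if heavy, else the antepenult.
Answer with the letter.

A

Rule A → syllable 2 ✓.
Rule B → syllable 5 (observed: 2).
Rule C → syllable 3 (observed: 2).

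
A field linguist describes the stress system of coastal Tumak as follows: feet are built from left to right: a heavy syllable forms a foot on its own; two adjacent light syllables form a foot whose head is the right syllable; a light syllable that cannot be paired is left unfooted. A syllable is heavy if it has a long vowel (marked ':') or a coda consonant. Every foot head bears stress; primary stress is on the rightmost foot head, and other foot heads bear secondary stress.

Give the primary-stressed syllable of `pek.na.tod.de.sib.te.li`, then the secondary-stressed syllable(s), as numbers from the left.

primary 7, secondary 1, 3, 5

Weights: 1 pek H, 2 na L, 3 tod H, 4 de L, 5 sib H, 6 te L, 7 li L.
Parse left to right (heavy = foot alone; LL = one foot; stranded L unfooted): (ˈpek) na (ˈtod) de (ˈsib) (te.ˈli).
Foot heads: 1, 3, 5, 7.
Primary stress on the rightmost head = syllable 7.
Secondary stress on 1, 3, 5: ˌpek.na.ˌtod.de.ˌsib.te.ˈli.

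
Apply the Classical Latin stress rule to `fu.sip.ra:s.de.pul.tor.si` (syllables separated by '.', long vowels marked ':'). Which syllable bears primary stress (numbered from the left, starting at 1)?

Classical Latin: stress the penult if heavy (long vowel or closed), else the antepenult.
Weights: 5 pul H, 6 tor H, 7 si L.
The penult (syllable 6, tor) is heavy, so it takes stress.
Stress on syllable 6: fu.sip.ra:s.de.pul.ˈtor.si.

6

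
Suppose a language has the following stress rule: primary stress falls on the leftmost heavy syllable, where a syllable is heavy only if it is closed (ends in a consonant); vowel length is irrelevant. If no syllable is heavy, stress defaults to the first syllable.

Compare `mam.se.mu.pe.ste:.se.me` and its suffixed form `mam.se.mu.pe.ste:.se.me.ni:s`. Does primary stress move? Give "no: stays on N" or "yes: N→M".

Base `mam.se.mu.pe.ste:.se.me` (7 syllables):
  Weights: 1 mam H, 2 se L, 3 mu L, 4 pe L, 5 ste: L, 6 se L, 7 me L.
  Heavy syllables in the domain: 1. The leftmost is syllable 1 (mam).
  → primary stress on syllable 1.
Suffixed `mam.se.mu.pe.ste:.se.me.ni:s` (8 syllables):
  Weights: 1 mam H, 2 se L, 3 mu L, 4 pe L, 5 ste: L, 6 se L, 7 me L, 8 ni:s H.
  Heavy syllables in the domain: 1, 8. The leftmost is syllable 1 (mam).
  → primary stress on syllable 1.

no: stays on 1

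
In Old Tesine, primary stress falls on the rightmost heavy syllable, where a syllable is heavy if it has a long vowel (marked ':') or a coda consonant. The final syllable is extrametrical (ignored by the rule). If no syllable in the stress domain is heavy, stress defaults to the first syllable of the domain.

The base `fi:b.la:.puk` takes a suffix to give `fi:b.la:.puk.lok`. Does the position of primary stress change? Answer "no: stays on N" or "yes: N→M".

yes: 2→3

Base `fi:b.la:.puk` (3 syllables):
  The final syllable (3, puk) is extrametrical; the stress domain is syllables 1–2.
  Weights: 1 fi:b H, 2 la: H.
  Heavy syllables in the domain: 1, 2. The rightmost is syllable 2 (la:).
  → primary stress on syllable 2.
Suffixed `fi:b.la:.puk.lok` (4 syllables):
  The final syllable (4, lok) is extrametrical; the stress domain is syllables 1–3.
  Weights: 1 fi:b H, 2 la: H, 3 puk H.
  Heavy syllables in the domain: 1, 2, 3. The rightmost is syllable 3 (puk).
  → primary stress on syllable 3.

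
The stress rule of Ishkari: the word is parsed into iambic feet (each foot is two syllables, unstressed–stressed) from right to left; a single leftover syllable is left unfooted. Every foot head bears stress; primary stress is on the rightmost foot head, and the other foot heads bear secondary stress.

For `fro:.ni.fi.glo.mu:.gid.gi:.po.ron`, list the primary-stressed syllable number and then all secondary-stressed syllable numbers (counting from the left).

primary 9, secondary 3, 5, 7

Parse right to left into iambic (σˈσ) feet: fro: (ni.ˈfi) (glo.ˈmu:) (gid.ˈgi:) (po.ˈron). Syllable 1 is left unfooted.
Foot heads (stressed positions): 3, 5, 7, 9.
End Rule Rightmost: primary stress on the rightmost head = syllable 9.
Secondary stress on 3, 5, 7: fro:.ni.ˌfi.glo.ˌmu:.gid.ˌgi:.po.ˈron.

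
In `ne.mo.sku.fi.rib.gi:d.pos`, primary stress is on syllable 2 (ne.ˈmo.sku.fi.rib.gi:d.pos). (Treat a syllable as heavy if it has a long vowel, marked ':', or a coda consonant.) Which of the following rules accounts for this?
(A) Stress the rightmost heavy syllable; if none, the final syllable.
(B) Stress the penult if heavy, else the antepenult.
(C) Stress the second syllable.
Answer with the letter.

C

Rule A → syllable 7 (observed: 2).
Rule B → syllable 6 (observed: 2).
Rule C → syllable 2 ✓.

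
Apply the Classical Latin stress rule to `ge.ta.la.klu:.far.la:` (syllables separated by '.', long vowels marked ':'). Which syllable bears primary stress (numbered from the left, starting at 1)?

Classical Latin: stress the penult if heavy (long vowel or closed), else the antepenult.
Weights: 4 klu: H, 5 far H, 6 la: H.
The penult (syllable 5, far) is heavy, so it takes stress.
Stress on syllable 5: ge.ta.la.klu:.ˈfar.la:.

5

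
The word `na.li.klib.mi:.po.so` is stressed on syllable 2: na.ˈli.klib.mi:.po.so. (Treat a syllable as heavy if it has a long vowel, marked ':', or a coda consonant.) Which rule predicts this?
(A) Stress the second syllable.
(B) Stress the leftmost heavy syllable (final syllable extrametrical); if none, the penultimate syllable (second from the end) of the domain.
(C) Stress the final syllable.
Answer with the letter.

A

Rule A → syllable 2 ✓.
Rule B → syllable 3 (observed: 2).
Rule C → syllable 6 (observed: 2).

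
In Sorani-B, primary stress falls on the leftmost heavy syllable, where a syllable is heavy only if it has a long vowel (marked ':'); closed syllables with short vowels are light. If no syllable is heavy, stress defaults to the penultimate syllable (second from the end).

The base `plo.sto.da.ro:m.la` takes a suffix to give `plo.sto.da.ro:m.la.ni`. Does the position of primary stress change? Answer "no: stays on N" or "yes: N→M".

Base `plo.sto.da.ro:m.la` (5 syllables):
  Weights: 1 plo L, 2 sto L, 3 da L, 4 ro:m H, 5 la L.
  Heavy syllables in the domain: 4. The leftmost is syllable 4 (ro:m).
  → primary stress on syllable 4.
Suffixed `plo.sto.da.ro:m.la.ni` (6 syllables):
  Weights: 1 plo L, 2 sto L, 3 da L, 4 ro:m H, 5 la L, 6 ni L.
  Heavy syllables in the domain: 4. The leftmost is syllable 4 (ro:m).
  → primary stress on syllable 4.

no: stays on 4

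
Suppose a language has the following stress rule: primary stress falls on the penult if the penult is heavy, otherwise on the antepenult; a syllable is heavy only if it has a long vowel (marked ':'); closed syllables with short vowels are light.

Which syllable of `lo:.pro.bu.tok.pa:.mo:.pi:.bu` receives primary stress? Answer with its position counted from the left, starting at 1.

Weights: 6 mo: H, 7 pi: H, 8 bu L.
The penult (syllable 7, pi:) is heavy, so it takes stress.
Primary stress: syllable 7 → lo:.pro.bu.tok.pa:.mo:.ˈpi:.bu.

7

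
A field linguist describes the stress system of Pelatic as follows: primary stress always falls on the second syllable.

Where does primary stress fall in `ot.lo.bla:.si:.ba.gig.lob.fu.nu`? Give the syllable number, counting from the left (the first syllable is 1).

2

The word has 9 syllables; the second syllable is syllable 2 (lo).
Primary stress: syllable 2 → ot.ˈlo.bla:.si:.ba.gig.lob.fu.nu.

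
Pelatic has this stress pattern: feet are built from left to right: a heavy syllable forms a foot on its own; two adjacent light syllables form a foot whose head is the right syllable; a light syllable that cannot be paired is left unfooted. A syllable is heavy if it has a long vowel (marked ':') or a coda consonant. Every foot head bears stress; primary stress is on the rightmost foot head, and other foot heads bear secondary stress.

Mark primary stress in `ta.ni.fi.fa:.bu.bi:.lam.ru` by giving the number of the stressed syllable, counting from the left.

7

Weights: 1 ta L, 2 ni L, 3 fi L, 4 fa: H, 5 bu L, 6 bi: H, 7 lam H, 8 ru L.
Parse left to right (heavy = foot alone; LL = one foot; stranded L unfooted): (ta.ˈni) fi (ˈfa:) bu (ˈbi:) (ˈlam) ru.
Foot heads: 2, 4, 6, 7.
Primary stress on the rightmost head = syllable 7.
Primary stress: syllable 7 → ta.ni.fi.fa:.bu.bi:.ˈlam.ru.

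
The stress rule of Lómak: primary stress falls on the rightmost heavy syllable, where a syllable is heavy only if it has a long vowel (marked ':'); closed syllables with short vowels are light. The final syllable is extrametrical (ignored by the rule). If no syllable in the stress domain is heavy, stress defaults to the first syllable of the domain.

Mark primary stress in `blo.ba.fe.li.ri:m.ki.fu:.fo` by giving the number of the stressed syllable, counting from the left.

The final syllable (8, fo) is extrametrical; the stress domain is syllables 1–7.
Weights: 1 blo L, 2 ba L, 3 fe L, 4 li L, 5 ri:m H, 6 ki L, 7 fu: H.
Heavy syllables in the domain: 5, 7. The rightmost is syllable 7 (fu:).
Primary stress: syllable 7 → blo.ba.fe.li.ri:m.ki.ˈfu:.fo.

7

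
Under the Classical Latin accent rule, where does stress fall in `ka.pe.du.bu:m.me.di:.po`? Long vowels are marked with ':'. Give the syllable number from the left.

Classical Latin: stress the penult if heavy (long vowel or closed), else the antepenult.
Weights: 5 me L, 6 di: H, 7 po L.
The penult (syllable 6, di:) is heavy, so it takes stress.
Stress on syllable 6: ka.pe.du.bu:m.me.ˈdi:.po.

6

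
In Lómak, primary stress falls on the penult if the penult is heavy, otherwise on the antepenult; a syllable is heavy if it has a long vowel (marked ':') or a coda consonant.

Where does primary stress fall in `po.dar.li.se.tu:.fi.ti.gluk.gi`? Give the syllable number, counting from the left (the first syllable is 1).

Weights: 7 ti L, 8 gluk H, 9 gi L.
The penult (syllable 8, gluk) is heavy, so it takes stress.
Primary stress: syllable 8 → po.dar.li.se.tu:.fi.ti.ˈgluk.gi.

8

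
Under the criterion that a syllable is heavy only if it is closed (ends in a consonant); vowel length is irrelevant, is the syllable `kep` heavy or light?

`kep`: short vowel, closed (coda /p/). Closed (coda /p/) → heavy.

heavy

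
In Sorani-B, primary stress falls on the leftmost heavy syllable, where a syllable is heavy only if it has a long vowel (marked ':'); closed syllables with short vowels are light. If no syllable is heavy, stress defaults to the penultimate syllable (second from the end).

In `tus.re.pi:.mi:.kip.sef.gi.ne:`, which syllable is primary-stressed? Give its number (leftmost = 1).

Weights: 1 tus L, 2 re L, 3 pi: H, 4 mi: H, 5 kip L, 6 sef L, 7 gi L, 8 ne: H.
Heavy syllables in the domain: 3, 4, 8. The leftmost is syllable 3 (pi:).
Primary stress: syllable 3 → tus.re.ˈpi:.mi:.kip.sef.gi.ne:.

3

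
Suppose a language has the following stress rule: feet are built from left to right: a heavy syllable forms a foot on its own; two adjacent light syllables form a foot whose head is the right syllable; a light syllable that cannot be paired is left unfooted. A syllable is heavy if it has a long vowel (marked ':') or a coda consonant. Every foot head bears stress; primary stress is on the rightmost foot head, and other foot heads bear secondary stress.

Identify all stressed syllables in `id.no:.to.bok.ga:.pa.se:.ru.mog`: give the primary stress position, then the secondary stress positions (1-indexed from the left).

Weights: 1 id H, 2 no: H, 3 to L, 4 bok H, 5 ga: H, 6 pa L, 7 se: H, 8 ru L, 9 mog H.
Parse left to right (heavy = foot alone; LL = one foot; stranded L unfooted): (ˈid) (ˈno:) to (ˈbok) (ˈga:) pa (ˈse:) ru (ˈmog).
Foot heads: 1, 2, 4, 5, 7, 9.
Primary stress on the rightmost head = syllable 9.
Secondary stress on 1, 2, 4, 5, 7: ˌid.ˌno:.to.ˌbok.ˌga:.pa.ˌse:.ru.ˈmog.

primary 9, secondary 1, 2, 4, 5, 7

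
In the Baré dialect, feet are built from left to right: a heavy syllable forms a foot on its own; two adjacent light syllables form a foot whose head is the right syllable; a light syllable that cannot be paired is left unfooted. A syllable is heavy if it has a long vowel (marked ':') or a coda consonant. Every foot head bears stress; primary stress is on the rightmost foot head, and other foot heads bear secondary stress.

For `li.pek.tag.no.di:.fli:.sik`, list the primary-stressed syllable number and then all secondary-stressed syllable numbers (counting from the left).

primary 7, secondary 2, 3, 5, 6

Weights: 1 li L, 2 pek H, 3 tag H, 4 no L, 5 di: H, 6 fli: H, 7 sik H.
Parse left to right (heavy = foot alone; LL = one foot; stranded L unfooted): li (ˈpek) (ˈtag) no (ˈdi:) (ˈfli:) (ˈsik).
Foot heads: 2, 3, 5, 6, 7.
Primary stress on the rightmost head = syllable 7.
Secondary stress on 2, 3, 5, 6: li.ˌpek.ˌtag.no.ˌdi:.ˌfli:.ˈsik.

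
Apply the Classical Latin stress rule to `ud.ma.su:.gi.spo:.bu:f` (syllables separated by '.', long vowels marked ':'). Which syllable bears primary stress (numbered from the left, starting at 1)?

5

Classical Latin: stress the penult if heavy (long vowel or closed), else the antepenult.
Weights: 4 gi L, 5 spo: H, 6 bu:f H.
The penult (syllable 5, spo:) is heavy, so it takes stress.
Stress on syllable 5: ud.ma.su:.gi.ˈspo:.bu:f.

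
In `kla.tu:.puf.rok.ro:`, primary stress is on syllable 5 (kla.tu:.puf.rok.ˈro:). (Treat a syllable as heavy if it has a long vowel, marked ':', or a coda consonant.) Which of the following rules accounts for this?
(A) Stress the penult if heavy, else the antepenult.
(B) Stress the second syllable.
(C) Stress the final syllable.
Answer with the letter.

Rule A → syllable 4 (observed: 5).
Rule B → syllable 2 (observed: 5).
Rule C → syllable 5 ✓.

C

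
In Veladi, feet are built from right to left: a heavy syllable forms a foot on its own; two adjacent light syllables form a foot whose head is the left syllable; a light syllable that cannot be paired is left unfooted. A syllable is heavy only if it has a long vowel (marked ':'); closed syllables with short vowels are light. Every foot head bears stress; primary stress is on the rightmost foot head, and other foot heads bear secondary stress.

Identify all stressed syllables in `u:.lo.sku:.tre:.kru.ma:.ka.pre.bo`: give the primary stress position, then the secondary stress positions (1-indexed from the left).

Weights: 1 u: H, 2 lo L, 3 sku: H, 4 tre: H, 5 kru L, 6 ma: H, 7 ka L, 8 pre L, 9 bo L.
Parse right to left (heavy = foot alone; LL = one foot; stranded L unfooted): (ˈu:) lo (ˈsku:) (ˈtre:) kru (ˈma:) ka (ˈpre.bo).
Foot heads: 1, 3, 4, 6, 8.
Primary stress on the rightmost head = syllable 8.
Secondary stress on 1, 3, 4, 6: ˌu:.lo.ˌsku:.ˌtre:.kru.ˌma:.ka.ˈpre.bo.

primary 8, secondary 1, 3, 4, 6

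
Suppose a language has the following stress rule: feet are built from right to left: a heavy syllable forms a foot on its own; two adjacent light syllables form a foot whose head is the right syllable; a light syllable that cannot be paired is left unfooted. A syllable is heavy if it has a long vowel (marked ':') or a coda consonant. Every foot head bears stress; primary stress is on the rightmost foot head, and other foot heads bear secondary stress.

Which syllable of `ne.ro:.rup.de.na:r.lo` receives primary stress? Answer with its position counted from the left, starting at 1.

5

Weights: 1 ne L, 2 ro: H, 3 rup H, 4 de L, 5 na:r H, 6 lo L.
Parse right to left (heavy = foot alone; LL = one foot; stranded L unfooted): ne (ˈro:) (ˈrup) de (ˈna:r) lo.
Foot heads: 2, 3, 5.
Primary stress on the rightmost head = syllable 5.
Primary stress: syllable 5 → ne.ro:.rup.de.ˈna:r.lo.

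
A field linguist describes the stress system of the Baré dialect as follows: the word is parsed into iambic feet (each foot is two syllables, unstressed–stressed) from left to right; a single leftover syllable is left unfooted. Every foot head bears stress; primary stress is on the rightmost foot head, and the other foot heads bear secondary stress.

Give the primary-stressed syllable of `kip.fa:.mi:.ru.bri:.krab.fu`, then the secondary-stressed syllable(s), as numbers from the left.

primary 6, secondary 2, 4

Parse left to right into iambic (σˈσ) feet: (kip.ˈfa:) (mi:.ˈru) (bri:.ˈkrab) fu. Syllable 7 is left unfooted.
Foot heads (stressed positions): 2, 4, 6.
End Rule Rightmost: primary stress on the rightmost head = syllable 6.
Secondary stress on 2, 4: kip.ˌfa:.mi:.ˌru.bri:.ˈkrab.fu.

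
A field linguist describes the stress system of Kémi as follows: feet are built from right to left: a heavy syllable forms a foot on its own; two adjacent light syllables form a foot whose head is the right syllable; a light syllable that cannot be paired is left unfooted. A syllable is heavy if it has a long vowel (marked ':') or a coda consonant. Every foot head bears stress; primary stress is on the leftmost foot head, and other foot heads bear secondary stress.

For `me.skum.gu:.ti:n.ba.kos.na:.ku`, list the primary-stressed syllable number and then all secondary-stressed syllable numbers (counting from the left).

Weights: 1 me L, 2 skum H, 3 gu: H, 4 ti:n H, 5 ba L, 6 kos H, 7 na: H, 8 ku L.
Parse right to left (heavy = foot alone; LL = one foot; stranded L unfooted): me (ˈskum) (ˈgu:) (ˈti:n) ba (ˈkos) (ˈna:) ku.
Foot heads: 2, 3, 4, 6, 7.
Primary stress on the leftmost head = syllable 2.
Secondary stress on 3, 4, 6, 7: me.ˈskum.ˌgu:.ˌti:n.ba.ˌkos.ˌna:.ku.

primary 2, secondary 3, 4, 6, 7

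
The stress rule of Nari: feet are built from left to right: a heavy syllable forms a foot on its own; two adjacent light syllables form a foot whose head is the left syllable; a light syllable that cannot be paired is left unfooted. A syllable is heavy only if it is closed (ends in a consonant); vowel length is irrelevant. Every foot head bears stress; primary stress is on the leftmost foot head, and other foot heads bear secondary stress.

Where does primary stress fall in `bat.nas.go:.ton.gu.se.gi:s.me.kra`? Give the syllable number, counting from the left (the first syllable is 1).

1

Weights: 1 bat H, 2 nas H, 3 go: L, 4 ton H, 5 gu L, 6 se L, 7 gi:s H, 8 me L, 9 kra L.
Parse left to right (heavy = foot alone; LL = one foot; stranded L unfooted): (ˈbat) (ˈnas) go: (ˈton) (ˈgu.se) (ˈgi:s) (ˈme.kra).
Foot heads: 1, 2, 4, 5, 7, 8.
Primary stress on the leftmost head = syllable 1.
Primary stress: syllable 1 → ˈbat.nas.go:.ton.gu.se.gi:s.me.kra.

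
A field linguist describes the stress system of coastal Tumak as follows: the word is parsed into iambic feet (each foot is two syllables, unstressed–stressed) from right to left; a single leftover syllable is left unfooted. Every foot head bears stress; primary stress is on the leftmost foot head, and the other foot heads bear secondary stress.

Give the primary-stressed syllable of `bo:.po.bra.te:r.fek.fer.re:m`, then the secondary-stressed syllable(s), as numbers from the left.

Parse right to left into iambic (σˈσ) feet: bo: (po.ˈbra) (te:r.ˈfek) (fer.ˈre:m). Syllable 1 is left unfooted.
Foot heads (stressed positions): 3, 5, 7.
End Rule Leftmost: primary stress on the leftmost head = syllable 3.
Secondary stress on 5, 7: bo:.po.ˈbra.te:r.ˌfek.fer.ˌre:m.

primary 3, secondary 5, 7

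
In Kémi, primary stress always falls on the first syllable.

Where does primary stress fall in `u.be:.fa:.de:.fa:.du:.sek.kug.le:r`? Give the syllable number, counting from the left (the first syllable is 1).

The word has 9 syllables; the first syllable is syllable 1 (u).
Primary stress: syllable 1 → ˈu.be:.fa:.de:.fa:.du:.sek.kug.le:r.

1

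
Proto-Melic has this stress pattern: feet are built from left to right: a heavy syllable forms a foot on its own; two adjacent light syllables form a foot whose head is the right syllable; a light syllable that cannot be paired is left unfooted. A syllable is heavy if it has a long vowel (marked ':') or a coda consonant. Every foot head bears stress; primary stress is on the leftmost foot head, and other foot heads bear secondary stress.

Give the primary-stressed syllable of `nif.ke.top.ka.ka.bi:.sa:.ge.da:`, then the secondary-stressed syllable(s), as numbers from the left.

Weights: 1 nif H, 2 ke L, 3 top H, 4 ka L, 5 ka L, 6 bi: H, 7 sa: H, 8 ge L, 9 da: H.
Parse left to right (heavy = foot alone; LL = one foot; stranded L unfooted): (ˈnif) ke (ˈtop) (ka.ˈka) (ˈbi:) (ˈsa:) ge (ˈda:).
Foot heads: 1, 3, 5, 6, 7, 9.
Primary stress on the leftmost head = syllable 1.
Secondary stress on 3, 5, 6, 7, 9: ˈnif.ke.ˌtop.ka.ˌka.ˌbi:.ˌsa:.ge.ˌda:.

primary 1, secondary 3, 5, 6, 7, 9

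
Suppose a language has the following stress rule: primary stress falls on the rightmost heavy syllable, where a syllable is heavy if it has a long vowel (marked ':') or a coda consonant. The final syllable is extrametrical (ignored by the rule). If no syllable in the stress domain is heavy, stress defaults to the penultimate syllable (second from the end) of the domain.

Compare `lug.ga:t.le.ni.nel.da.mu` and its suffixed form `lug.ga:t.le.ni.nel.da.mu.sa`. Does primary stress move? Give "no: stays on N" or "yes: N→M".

Base `lug.ga:t.le.ni.nel.da.mu` (7 syllables):
  The final syllable (7, mu) is extrametrical; the stress domain is syllables 1–6.
  Weights: 1 lug H, 2 ga:t H, 3 le L, 4 ni L, 5 nel H, 6 da L.
  Heavy syllables in the domain: 1, 2, 5. The rightmost is syllable 5 (nel).
  → primary stress on syllable 5.
Suffixed `lug.ga:t.le.ni.nel.da.mu.sa` (8 syllables):
  The final syllable (8, sa) is extrametrical; the stress domain is syllables 1–7.
  Weights: 1 lug H, 2 ga:t H, 3 le L, 4 ni L, 5 nel H, 6 da L, 7 mu L.
  Heavy syllables in the domain: 1, 2, 5. The rightmost is syllable 5 (nel).
  → primary stress on syllable 5.

no: stays on 5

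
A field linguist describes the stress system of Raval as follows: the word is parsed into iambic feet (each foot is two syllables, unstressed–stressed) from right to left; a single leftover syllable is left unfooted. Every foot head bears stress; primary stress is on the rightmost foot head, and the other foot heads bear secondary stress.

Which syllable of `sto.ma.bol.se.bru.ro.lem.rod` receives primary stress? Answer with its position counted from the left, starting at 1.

Parse right to left into iambic (σˈσ) feet: (sto.ˈma) (bol.ˈse) (bru.ˈro) (lem.ˈrod).
Foot heads (stressed positions): 2, 4, 6, 8.
End Rule Rightmost: primary stress on the rightmost head = syllable 8.
Primary stress: syllable 8 → sto.ma.bol.se.bru.ro.lem.ˈrod.

8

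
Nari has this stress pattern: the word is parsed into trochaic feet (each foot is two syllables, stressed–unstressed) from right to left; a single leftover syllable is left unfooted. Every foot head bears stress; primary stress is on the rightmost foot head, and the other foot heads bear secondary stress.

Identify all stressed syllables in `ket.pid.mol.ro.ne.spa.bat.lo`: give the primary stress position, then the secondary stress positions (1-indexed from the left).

primary 7, secondary 1, 3, 5

Parse right to left into trochaic (ˈσσ) feet: (ˈket.pid) (ˈmol.ro) (ˈne.spa) (ˈbat.lo).
Foot heads (stressed positions): 1, 3, 5, 7.
End Rule Rightmost: primary stress on the rightmost head = syllable 7.
Secondary stress on 1, 3, 5: ˌket.pid.ˌmol.ro.ˌne.spa.ˈbat.lo.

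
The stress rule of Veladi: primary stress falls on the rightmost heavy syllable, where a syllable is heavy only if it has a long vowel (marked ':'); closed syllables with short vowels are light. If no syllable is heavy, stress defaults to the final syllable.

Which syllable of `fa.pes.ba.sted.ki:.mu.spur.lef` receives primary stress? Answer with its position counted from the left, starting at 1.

5

Weights: 1 fa L, 2 pes L, 3 ba L, 4 sted L, 5 ki: H, 6 mu L, 7 spur L, 8 lef L.
Heavy syllables in the domain: 5. The rightmost is syllable 5 (ki:).
Primary stress: syllable 5 → fa.pes.ba.sted.ˈki:.mu.spur.lef.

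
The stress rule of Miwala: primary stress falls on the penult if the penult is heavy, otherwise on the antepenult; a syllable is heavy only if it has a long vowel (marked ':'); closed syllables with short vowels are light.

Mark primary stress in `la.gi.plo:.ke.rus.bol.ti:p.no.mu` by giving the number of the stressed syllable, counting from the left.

7

Weights: 7 ti:p H, 8 no L, 9 mu L.
The penult (syllable 8, no) is light, so stress falls on the antepenult (syllable 7, ti:p).
Primary stress: syllable 7 → la.gi.plo:.ke.rus.bol.ˈti:p.no.mu.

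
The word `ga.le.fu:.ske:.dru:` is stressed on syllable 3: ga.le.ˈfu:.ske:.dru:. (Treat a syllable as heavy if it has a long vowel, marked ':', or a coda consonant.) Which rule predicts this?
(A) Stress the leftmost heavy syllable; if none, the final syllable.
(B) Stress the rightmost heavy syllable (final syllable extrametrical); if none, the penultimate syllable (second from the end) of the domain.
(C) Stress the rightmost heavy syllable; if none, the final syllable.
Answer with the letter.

A

Rule A → syllable 3 ✓.
Rule B → syllable 4 (observed: 3).
Rule C → syllable 5 (observed: 3).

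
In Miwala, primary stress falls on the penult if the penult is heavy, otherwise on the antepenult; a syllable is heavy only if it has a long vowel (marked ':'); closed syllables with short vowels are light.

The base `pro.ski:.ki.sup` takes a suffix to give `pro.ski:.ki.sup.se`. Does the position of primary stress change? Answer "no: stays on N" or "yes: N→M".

Base `pro.ski:.ki.sup` (4 syllables):
  Weights: 2 ski: H, 3 ki L, 4 sup L.
  The penult (syllable 3, ki) is light, so stress falls on the antepenult (syllable 2, ski:).
  → primary stress on syllable 2.
Suffixed `pro.ski:.ki.sup.se` (5 syllables):
  Weights: 3 ki L, 4 sup L, 5 se L.
  The penult (syllable 4, sup) is light, so stress falls on the antepenult (syllable 3, ki).
  → primary stress on syllable 3.

yes: 2→3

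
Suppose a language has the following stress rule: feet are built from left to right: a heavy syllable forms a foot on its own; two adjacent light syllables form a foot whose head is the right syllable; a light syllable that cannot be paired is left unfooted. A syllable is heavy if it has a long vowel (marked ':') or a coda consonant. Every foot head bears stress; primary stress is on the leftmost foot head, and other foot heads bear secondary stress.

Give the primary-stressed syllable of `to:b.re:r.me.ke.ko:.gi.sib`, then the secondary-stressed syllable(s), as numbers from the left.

primary 1, secondary 2, 4, 5, 7

Weights: 1 to:b H, 2 re:r H, 3 me L, 4 ke L, 5 ko: H, 6 gi L, 7 sib H.
Parse left to right (heavy = foot alone; LL = one foot; stranded L unfooted): (ˈto:b) (ˈre:r) (me.ˈke) (ˈko:) gi (ˈsib).
Foot heads: 1, 2, 4, 5, 7.
Primary stress on the leftmost head = syllable 1.
Secondary stress on 2, 4, 5, 7: ˈto:b.ˌre:r.me.ˌke.ˌko:.gi.ˌsib.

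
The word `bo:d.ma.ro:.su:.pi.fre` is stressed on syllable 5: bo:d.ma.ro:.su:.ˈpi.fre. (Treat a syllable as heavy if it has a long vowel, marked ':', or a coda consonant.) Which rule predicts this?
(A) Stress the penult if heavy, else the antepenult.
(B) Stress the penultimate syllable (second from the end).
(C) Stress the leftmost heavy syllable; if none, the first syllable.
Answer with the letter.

Rule A → syllable 4 (observed: 5).
Rule B → syllable 5 ✓.
Rule C → syllable 1 (observed: 5).

B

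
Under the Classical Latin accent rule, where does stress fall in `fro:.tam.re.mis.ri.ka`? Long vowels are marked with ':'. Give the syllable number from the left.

Classical Latin: stress the penult if heavy (long vowel or closed), else the antepenult.
Weights: 4 mis H, 5 ri L, 6 ka L.
The penult (syllable 5, ri) is light, so stress falls on the antepenult (syllable 4, mis).
Stress on syllable 4: fro:.tam.re.ˈmis.ri.ka.

4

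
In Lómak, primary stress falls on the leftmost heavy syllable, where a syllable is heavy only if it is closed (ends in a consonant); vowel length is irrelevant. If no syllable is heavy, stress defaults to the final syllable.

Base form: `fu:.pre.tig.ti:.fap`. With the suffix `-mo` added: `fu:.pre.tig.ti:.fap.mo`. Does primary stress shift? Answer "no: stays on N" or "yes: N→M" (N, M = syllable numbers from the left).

no: stays on 3

Base `fu:.pre.tig.ti:.fap` (5 syllables):
  Weights: 1 fu: L, 2 pre L, 3 tig H, 4 ti: L, 5 fap H.
  Heavy syllables in the domain: 3, 5. The leftmost is syllable 3 (tig).
  → primary stress on syllable 3.
Suffixed `fu:.pre.tig.ti:.fap.mo` (6 syllables):
  Weights: 1 fu: L, 2 pre L, 3 tig H, 4 ti: L, 5 fap H, 6 mo L.
  Heavy syllables in the domain: 3, 5. The leftmost is syllable 3 (tig).
  → primary stress on syllable 3.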